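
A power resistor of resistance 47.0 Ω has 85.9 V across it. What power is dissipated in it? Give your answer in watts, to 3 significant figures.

157 W

V and R are stated; P = V²/R avoids computing the current.
P = (85.9 V)² / 47.0 Ω = 157.0 W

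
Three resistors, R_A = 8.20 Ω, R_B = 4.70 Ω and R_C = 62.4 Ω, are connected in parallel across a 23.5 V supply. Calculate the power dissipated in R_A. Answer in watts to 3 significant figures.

67.3 W

R_A sits directly across the source, so P = V²/R with V = 23.5 V.
P_R_A = V² / R_A = (23.5)² / 8.20 Ω = 67.35 W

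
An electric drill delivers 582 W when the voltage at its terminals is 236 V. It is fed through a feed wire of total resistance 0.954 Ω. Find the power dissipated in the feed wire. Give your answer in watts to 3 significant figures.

The feed wire is a series resistance carrying the load current; its dissipation is I²R_line.
I = P / V = 582 / 236 = 2.466 A through the feed wire.
P_line = I² R_line = (2.466)² × 0.954 = 5.802 W

5.80 W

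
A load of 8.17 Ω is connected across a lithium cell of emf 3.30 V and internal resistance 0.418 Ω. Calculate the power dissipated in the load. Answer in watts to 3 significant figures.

1.21 W

Find the circuit current first, then P = I²R for the load (series elements share I).
I = ε / (r + R) = 3.30 / (0.418 + 8.17) = 0.3843 A
P_load = I² R = (0.3843)² × 8.17 = 1.206 W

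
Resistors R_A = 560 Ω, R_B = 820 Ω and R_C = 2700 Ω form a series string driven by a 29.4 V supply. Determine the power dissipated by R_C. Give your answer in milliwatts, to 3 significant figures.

140 mW

The current is common to all series resistors; compute it, then apply P = I²R for the target.
R_total = 560 + 820 + 2700 = 4080 Ω
I = V / R_total = 29.4 / 4080 = 0.007206 A
P_R_C = I² × R_C = (0.007206)² × 2700 = 0.1402 W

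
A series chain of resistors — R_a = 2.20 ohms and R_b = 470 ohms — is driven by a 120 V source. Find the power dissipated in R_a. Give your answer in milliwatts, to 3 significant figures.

Since the resistors are in series they all carry the loop current I = V/R_total; the power in any one is I²R.
R_total = 2.20 + 470 = 472.2 Ω
I = V / R_total = 120 / 472.2 = 0.2541 A
P_R_a = I² × R_a = (0.2541)² × 2.20 = 0.1421 W

142 mW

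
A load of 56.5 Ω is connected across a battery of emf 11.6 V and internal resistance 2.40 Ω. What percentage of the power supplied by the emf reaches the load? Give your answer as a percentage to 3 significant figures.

95.9 %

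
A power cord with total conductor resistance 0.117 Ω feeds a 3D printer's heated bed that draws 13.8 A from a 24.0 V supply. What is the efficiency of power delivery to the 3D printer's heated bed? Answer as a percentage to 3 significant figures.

The power cord carries the full 13.8 A.
P_line = I² R_line = (13.80)² × 0.117 = 22.28 W
P_source = V I = 24.0 × 13.80 = 331.2 W; P_load = 308.9 W
η = P_load / P_source = 308.9 / 331.2 = 0.9327

93.3 %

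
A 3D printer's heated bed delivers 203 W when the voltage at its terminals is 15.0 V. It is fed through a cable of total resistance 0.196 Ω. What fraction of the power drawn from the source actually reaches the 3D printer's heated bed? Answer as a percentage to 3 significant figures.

I = P / V = 203 / 15.0 = 13.53 A through the cable.
P_line = I² R_line = (13.53)² × 0.196 = 35.90 W
P_source = P_load + P_line = 203.0 + 35.90 = 238.9 W
η = P_load / P_source = 203.0 / 238.9 = 0.8497

85.0 %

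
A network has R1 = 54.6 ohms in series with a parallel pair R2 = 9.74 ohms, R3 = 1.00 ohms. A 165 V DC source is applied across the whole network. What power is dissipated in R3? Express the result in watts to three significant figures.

7.27 W

Reduce the parallel pair to R_p first; the network is then a simple series string.
R_p = (9.74×1.00)/(9.74+1.00) = 0.9069 Ω
R_total = 54.6 + 0.9069 = 55.51 Ω
I = V / R_total = 165 / 55.51 = 2.973 A
Voltage across the parallel pair: V_p = I × R_p = 2.973 × 0.9069 = 2.696 V
R3 is across V_p, so use P = V²/R for that branch.
P_R3 = (2.696)² / 1.00 = 7.267 W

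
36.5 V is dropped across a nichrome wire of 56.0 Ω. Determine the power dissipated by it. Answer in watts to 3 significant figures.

Voltage and resistance are given, so P = V²/R is the one-step route.
P = (36.5 V)² / 56.0 Ω = 23.79 W

23.8 W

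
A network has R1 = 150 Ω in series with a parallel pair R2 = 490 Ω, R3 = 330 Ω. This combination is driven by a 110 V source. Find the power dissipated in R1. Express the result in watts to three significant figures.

15.1 W

Replace R2 and R3 with their parallel equivalent so the circuit becomes R1 in series with R_p.
R_p = (490×330)/(490+330) = 197.2 Ω
R_total = 150 + 197.2 = 347.2 Ω
I = V / R_total = 110 / 347.2 = 0.3168 A
The full supply current passes through R1: P = I²R.
P_R1 = (0.3168)² × 150 = 15.06 W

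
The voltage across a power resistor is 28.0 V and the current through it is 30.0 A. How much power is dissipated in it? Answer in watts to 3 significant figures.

Since both terminal voltage and current are stated, P = V I gives the power in one step.
P = 28.0 V × 30.00 A = 840.0 W

840 W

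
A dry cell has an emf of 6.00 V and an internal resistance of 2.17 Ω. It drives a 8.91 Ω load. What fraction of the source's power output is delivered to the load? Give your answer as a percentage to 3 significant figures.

80.4 %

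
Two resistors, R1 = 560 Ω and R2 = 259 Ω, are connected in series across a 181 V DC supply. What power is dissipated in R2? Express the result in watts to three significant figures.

12.6 W

Every series element carries the same I. Get I from the total resistance, then P = I² × R2.
R_total = 560 + 259 = 819.0 Ω
I = V / R_total = 181 / 819.0 = 0.2210 A
P_R2 = I² × R2 = (0.2210)² × 259 = 12.65 W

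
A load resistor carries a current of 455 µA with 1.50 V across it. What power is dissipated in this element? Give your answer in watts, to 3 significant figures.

0.000682 W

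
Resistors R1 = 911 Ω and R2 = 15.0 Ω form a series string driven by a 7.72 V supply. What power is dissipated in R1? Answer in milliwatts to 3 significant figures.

Every series element carries the same I. Get I from the total resistance, then P = I² × R1.
R_total = 911 + 15.0 = 926.0 Ω
I = V / R_total = 7.72 / 926.0 = 0.008337 A
P_R1 = I² × R1 = (0.008337)² × 911 = 0.06332 W

63.3 mW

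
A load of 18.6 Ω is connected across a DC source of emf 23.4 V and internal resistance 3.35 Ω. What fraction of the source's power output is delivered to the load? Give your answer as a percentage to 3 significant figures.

η = P_load/(P_load+P_int) = I²R/(I²R+I²r) = R/(R+r) — the I² cancels for series elements.
η = R / (R + r) = 18.6 / (18.6 + 3.35) = 0.8474

84.7 %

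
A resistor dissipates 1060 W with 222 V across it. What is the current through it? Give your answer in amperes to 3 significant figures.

4.77 A

Inverting the appropriate power form: I = P / V.
I = 1060 / 222 = 4.775 A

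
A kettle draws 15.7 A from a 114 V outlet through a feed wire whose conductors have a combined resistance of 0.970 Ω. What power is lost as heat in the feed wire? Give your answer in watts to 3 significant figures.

The feed wire and load are in series, so the same current flows in both; the loss is I²R_line.
The feed wire carries the full 15.7 A.
P_line = I² R_line = (15.70)² × 0.970 = 239.1 W

239 W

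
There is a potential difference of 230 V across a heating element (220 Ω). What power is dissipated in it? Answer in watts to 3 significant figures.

We know the drop across the element and its resistance — P = V²/R, one step.
P = (230 V)² / 220 Ω = 240.5 W

240 W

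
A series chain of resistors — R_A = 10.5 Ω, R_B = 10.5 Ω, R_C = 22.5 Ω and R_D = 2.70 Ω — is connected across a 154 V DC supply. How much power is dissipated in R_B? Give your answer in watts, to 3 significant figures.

Every series element carries the same I. Get I from the total resistance, then P = I² × R_B.
R_total = 10.5 + 10.5 + 22.5 + 2.70 = 46.20 Ω
I = V / R_total = 154 / 46.20 = 3.333 A
P_R_B = I² × R_B = (3.333)² × 10.5 = 116.7 W

117 W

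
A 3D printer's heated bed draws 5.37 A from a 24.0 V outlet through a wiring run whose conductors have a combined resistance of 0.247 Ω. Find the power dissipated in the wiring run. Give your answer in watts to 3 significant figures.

Only the current and the line resistance are needed for the I²R loss.
The wiring run carries the full 5.37 A.
P_line = I² R_line = (5.370)² × 0.247 = 7.123 W

7.12 W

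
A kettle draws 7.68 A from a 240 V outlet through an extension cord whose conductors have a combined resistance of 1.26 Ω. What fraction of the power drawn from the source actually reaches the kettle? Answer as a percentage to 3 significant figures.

The extension cord carries the full 7.68 A.
P_line = I² R_line = (7.680)² × 1.26 = 74.32 W
P_source = V I = 240 × 7.680 = 1843 W; P_load = 1769 W
η = P_load / P_source = 1769 / 1843 = 0.9597

96.0 %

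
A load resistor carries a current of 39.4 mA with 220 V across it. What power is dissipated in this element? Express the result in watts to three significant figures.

Since both terminal voltage and current are stated, P = V I gives the power in one step.
P = 220 V × 0.03940 A = 8.668 W

8.67 W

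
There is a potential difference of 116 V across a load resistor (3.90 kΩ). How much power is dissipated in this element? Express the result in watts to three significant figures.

With V across and R both known, P = V²/R gives the dissipation directly.
P = (116 V)² / 3900 Ω = 3.450 W

3.45 W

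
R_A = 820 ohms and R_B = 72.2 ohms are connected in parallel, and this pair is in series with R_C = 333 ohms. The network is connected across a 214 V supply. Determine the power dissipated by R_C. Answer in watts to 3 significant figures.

95.6 W

Combine R_A and R_B into their parallel equivalent first, reducing the network to two series resistors.
R_p = (820×72.2)/(820+72.2) = 66.36 Ω
R_total = R_p + 333 = 66.36 + 333 = 399.4 Ω
I = V / R_total = 214 / 399.4 = 0.5359 A
All the supply current flows through R_C; use P = I²R_C.
P_R_C = (0.5359)² × 333 = 95.62 W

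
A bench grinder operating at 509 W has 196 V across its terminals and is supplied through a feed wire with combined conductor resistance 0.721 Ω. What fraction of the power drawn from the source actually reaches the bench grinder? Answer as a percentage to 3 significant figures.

I = P / V = 509 / 196 = 2.597 A through the feed wire.
P_line = I² R_line = (2.597)² × 0.721 = 4.862 W
P_source = P_load + P_line = 509.0 + 4.862 = 513.9 W
η = P_load / P_source = 509.0 / 513.9 = 0.9905

99.1 %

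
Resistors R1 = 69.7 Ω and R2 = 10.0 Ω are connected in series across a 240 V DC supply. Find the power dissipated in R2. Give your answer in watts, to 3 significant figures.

In a series string the same current flows through every resistor — find that current, then P = I²R for the one we want.
R_total = 69.7 + 10.0 = 79.70 Ω
I = V / R_total = 240 / 79.70 = 3.011 A
P_R2 = I² × R2 = (3.011)² × 10.0 = 90.68 W

90.7 W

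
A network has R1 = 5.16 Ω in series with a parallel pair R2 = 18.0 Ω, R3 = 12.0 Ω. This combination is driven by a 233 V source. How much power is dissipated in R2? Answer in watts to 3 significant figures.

1020 W

Reduce the parallel pair to R_p first; the network is then a simple series string.
R_p = (18.0×12.0)/(18.0+12.0) = 7.200 Ω
R_total = 5.16 + 7.200 = 12.36 Ω
I = V / R_total = 233 / 12.36 = 18.85 A
Voltage across the parallel pair: V_p = I × R_p = 18.85 × 7.200 = 135.7 V
With V_p across R2, its power is V_p²/R2.
P_R2 = (135.7)² / 18.0 = 1023 W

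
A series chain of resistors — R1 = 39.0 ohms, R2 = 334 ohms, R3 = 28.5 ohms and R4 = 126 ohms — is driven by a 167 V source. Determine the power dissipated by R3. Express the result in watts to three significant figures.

Every series element carries the same I. Get I from the total resistance, then P = I² × R3.
R_total = 39.0 + 334 + 28.5 + 126 = 527.5 Ω
I = V / R_total = 167 / 527.5 = 0.3166 A
P_R3 = I² × R3 = (0.3166)² × 28.5 = 2.856 W

2.86 W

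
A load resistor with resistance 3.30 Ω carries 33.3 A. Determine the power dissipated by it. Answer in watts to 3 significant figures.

3660 W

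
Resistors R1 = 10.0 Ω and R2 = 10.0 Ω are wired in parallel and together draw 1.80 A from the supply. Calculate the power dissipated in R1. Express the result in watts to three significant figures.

8.10 W

The branches share the same voltage, but only the total current is given — find V from the equivalent resistance first.
1/R_eq = 1/10.0 + 1/10.0 ⇒ R_eq = 5.000 Ω
V = I_total × R_eq = 1.800 × 5.000 = 9.000 V
P_R1 = V² / R1 = (9.000)² / 10.0 = 8.100 W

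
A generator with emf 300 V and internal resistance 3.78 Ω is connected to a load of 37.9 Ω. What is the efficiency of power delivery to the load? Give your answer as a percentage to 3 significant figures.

90.9 %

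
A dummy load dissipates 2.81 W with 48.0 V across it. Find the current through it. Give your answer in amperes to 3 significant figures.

0.0585 A

Rearranging the power relation for the two known quantities gives I = P / V.
I = 2.81 / 48.0 = 0.05854 A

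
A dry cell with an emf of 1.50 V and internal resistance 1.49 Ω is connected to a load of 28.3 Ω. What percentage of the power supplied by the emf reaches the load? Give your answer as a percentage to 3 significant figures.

95.0 %

Efficiency is P_load / P_total. With a series r and R sharing the same I, P = I²R for each, so η = R/(R+r).
η = R / (R + r) = 28.3 / (28.3 + 1.49) = 0.9500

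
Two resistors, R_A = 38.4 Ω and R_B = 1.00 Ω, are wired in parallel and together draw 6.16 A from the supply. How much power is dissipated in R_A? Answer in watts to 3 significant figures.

0.939 W

Parallel branches share V, not I — compute V via R_eq, then use V²/R for the target branch.
1/R_eq = 1/38.4 + 1/1.00 ⇒ R_eq = 0.9746 Ω
V = I_total × R_eq = 6.160 × 0.9746 = 6.004 V
P_R_A = V² / R_A = (6.004)² / 38.4 = 0.9386 W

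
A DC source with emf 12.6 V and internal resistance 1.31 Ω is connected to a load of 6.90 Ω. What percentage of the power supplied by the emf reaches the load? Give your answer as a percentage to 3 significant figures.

84.0 %

The source delivers εI, of which I²R reaches the load and I²r is lost; since I is common, η = R/(R+r).
η = R / (R + r) = 6.90 / (6.90 + 1.31) = 0.8404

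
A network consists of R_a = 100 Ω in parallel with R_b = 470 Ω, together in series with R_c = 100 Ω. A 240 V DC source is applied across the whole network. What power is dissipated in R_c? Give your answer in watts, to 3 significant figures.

173 W

Combine R_a and R_b into their parallel equivalent first, reducing the network to two series resistors.
R_p = (100×470)/(100+470) = 82.46 Ω
R_total = R_p + 100 = 82.46 + 100 = 182.5 Ω
I = V / R_total = 240 / 182.5 = 1.315 A
R_c is the series element, so its power is I²R.
P_R_c = (1.315)² × 100 = 173.0 W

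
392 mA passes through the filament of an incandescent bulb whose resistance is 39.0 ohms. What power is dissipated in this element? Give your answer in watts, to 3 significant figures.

5.99 W

Knowing I and R, the power is just I²R — no need to find V first.
P = (0.3920 A)² × 39.0 Ω = 5.993 W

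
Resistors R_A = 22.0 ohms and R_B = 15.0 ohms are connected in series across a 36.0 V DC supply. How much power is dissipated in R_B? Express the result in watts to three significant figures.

The current is common to all series resistors; compute it, then apply P = I²R for the target.
R_total = 22.0 + 15.0 = 37.00 Ω
I = V / R_total = 36.0 / 37.00 = 0.9730 A
P_R_B = I² × R_B = (0.9730)² × 15.0 = 14.20 W

14.2 W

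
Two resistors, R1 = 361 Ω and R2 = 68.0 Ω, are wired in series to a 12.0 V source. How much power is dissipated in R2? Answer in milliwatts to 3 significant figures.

53.2 mW

In a series string the same current flows through every resistor — find that current, then P = I²R for the one we want.
R_total = 361 + 68.0 = 429.0 Ω
I = V / R_total = 12.0 / 429.0 = 0.02797 A
P_R2 = I² × R2 = (0.02797)² × 68.0 = 0.05321 W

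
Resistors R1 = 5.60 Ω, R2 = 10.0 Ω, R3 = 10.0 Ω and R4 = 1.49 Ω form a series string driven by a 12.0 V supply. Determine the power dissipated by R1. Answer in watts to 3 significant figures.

1.10 W

Series elements share the same current, so find I first, then use P = I²R.
R_total = 5.60 + 10.0 + 10.0 + 1.49 = 27.09 Ω
I = V / R_total = 12.0 / 27.09 = 0.4430 A
P_R1 = I² × R1 = (0.4430)² × 5.60 = 1.099 W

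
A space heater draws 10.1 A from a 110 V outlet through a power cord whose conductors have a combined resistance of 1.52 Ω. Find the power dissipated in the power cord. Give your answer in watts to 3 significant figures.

155 W

Line loss is just I²R for the cable — we know both I and R_line directly.
The power cord carries the full 10.1 A.
P_line = I² R_line = (10.10)² × 1.52 = 155.1 W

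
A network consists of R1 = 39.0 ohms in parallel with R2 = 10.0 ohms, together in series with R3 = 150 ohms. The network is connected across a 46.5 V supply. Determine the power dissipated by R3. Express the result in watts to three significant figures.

13.0 W

Reduce the parallel combination to a single R_p; the circuit then becomes R_p in series with the remaining resistor.
R_p = (39.0×10.0)/(39.0+10.0) = 7.959 Ω
R_total = R_p + 150 = 7.959 + 150 = 158.0 Ω
I = V / R_total = 46.5 / 158.0 = 0.2944 A
All the supply current flows through R3; use P = I²R3.
P_R3 = (0.2944)² × 150 = 13.00 W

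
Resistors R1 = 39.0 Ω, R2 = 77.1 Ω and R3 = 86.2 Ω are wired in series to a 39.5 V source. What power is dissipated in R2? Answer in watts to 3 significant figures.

2.94 W

Series elements share the same current, so find I first, then use P = I²R.
R_total = 39.0 + 77.1 + 86.2 = 202.3 Ω
I = V / R_total = 39.5 / 202.3 = 0.1953 A
P_R2 = I² × R2 = (0.1953)² × 77.1 = 2.939 W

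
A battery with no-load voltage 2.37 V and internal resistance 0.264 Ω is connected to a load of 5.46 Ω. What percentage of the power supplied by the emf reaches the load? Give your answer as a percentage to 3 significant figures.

95.4 %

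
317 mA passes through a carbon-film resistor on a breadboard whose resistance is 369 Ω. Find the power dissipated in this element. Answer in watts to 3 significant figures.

With I and R stated, P = I²R applies in one step.
P = (0.3170 A)² × 369 Ω = 37.08 W

37.1 W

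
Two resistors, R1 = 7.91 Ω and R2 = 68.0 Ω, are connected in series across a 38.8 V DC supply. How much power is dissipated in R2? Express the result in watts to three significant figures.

In a series string the same current flows through every resistor — find that current, then P = I²R for the one we want.
R_total = 7.91 + 68.0 = 75.91 Ω
I = V / R_total = 38.8 / 75.91 = 0.5111 A
P_R2 = I² × R2 = (0.5111)² × 68.0 = 17.77 W

17.8 W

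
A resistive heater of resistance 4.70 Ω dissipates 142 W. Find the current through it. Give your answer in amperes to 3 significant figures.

5.50 A

Inverting the appropriate power form: I = √(P / R).
I = √(142 / 4.70) = 5.497 A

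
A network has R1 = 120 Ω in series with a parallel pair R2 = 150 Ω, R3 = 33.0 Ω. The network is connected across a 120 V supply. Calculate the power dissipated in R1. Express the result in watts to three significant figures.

First combine the parallel branches into one equivalent R_p, then R1 + R_p is a series pair.
R_p = (150×33.0)/(150+33.0) = 27.05 Ω
R_total = 120 + 27.05 = 147.0 Ω
I = V / R_total = 120 / 147.0 = 0.8161 A
R1 carries the full series current, so P = I²R.
P_R1 = (0.8161)² × 120 = 79.91 W

79.9 W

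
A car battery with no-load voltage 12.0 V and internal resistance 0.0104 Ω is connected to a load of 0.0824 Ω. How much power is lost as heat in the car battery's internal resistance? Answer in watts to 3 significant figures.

174 W

The internal resistance carries the same current as the load; P_int = I²r.
I = ε / (r + R) = 12.0 / (0.0104 + 0.0824) = 129.3 A
P_int = I² r = (129.3)² × 0.0104 = 173.9 W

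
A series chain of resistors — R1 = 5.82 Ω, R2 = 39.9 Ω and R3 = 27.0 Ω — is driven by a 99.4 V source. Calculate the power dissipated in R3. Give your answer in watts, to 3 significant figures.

50.4 W

Since the resistors are in series they all carry the loop current I = V/R_total; the power in any one is I²R.
R_total = 5.82 + 39.9 + 27.0 = 72.72 Ω
I = V / R_total = 99.4 / 72.72 = 1.367 A
P_R3 = I² × R3 = (1.367)² × 27.0 = 50.45 W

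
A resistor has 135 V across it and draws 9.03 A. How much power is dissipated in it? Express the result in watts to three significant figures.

Both the voltage across and the current through the element are known, so P = V I applies directly.
P = 135 V × 9.030 A = 1219 W

1220 W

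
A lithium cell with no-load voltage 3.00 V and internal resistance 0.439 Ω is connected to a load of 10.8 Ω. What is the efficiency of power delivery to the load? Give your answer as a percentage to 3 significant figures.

The source delivers εI, of which I²R reaches the load and I²r is lost; since I is common, η = R/(R+r).
η = R / (R + r) = 10.8 / (10.8 + 0.439) = 0.9609

96.1 %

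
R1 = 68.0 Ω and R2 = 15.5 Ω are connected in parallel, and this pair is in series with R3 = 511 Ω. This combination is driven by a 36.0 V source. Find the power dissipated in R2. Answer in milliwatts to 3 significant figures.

48.6 mW

Collapse the R1‖R2 pair into one equivalent R_p; then R_p and R3 form a series string.
R_p = (68.0×15.5)/(68.0+15.5) = 12.62 Ω
R_total = R_p + 511 = 12.62 + 511 = 523.6 Ω
I = V / R_total = 36.0 / 523.6 = 0.06875 A
Voltage across the parallel pair: V_p = I × R_p = 0.06875 × 12.62 = 0.8678 V
R2 has V_p across it, so P = V_p²/R2.
P_R2 = (0.8678)² / 15.5 = 0.04859 W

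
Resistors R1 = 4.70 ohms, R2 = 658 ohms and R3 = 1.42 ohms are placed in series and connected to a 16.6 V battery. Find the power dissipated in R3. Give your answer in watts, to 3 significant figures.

0.000887 W

In a series string the same current flows through every resistor — find that current, then P = I²R for the one we want.
R_total = 4.70 + 658 + 1.42 = 664.1 Ω
I = V / R_total = 16.6 / 664.1 = 0.02500 A
P_R3 = I² × R3 = (0.02500)² × 1.42 = 0.0008872 W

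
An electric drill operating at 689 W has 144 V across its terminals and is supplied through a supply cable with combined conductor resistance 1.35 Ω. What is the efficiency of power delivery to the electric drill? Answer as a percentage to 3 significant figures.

95.7 %

I = P / V = 689 / 144 = 4.785 A through the supply cable.
P_line = I² R_line = (4.785)² × 1.35 = 30.91 W
P_source = P_load + P_line = 689.0 + 30.91 = 719.9 W
η = P_load / P_source = 689.0 / 719.9 = 0.9571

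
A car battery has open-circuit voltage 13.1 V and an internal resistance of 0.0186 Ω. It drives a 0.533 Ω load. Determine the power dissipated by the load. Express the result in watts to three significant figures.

301 W

Find the circuit current first, then P = I²R for the load (series elements share I).
I = ε / (r + R) = 13.1 / (0.0186 + 0.533) = 23.75 A
P_load = I² R = (23.75)² × 0.533 = 300.6 W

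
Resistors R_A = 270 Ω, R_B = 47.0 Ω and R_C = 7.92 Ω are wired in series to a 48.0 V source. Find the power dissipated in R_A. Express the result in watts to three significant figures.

5.89 W

Since the resistors are in series they all carry the loop current I = V/R_total; the power in any one is I²R.
R_total = 270 + 47.0 + 7.92 = 324.9 Ω
I = V / R_total = 48.0 / 324.9 = 0.1477 A
P_R_A = I² × R_A = (0.1477)² × 270 = 5.892 W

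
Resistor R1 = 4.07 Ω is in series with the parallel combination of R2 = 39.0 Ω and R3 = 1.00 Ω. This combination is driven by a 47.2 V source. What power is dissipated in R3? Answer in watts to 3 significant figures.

Reduce the parallel pair to R_p first; the network is then a simple series string.
R_p = (39.0×1.00)/(39.0+1.00) = 0.9750 Ω
R_total = 4.07 + 0.9750 = 5.045 Ω
I = V / R_total = 47.2 / 5.045 = 9.356 A
Voltage across the parallel pair: V_p = I × R_p = 9.356 × 0.9750 = 9.122 V
R3 sees V_p directly, so P = V_p² / R3.
P_R3 = (9.122)² / 1.00 = 83.21 W

83.2 W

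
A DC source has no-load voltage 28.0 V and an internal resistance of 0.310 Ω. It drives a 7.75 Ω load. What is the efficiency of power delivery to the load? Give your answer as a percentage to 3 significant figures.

96.2 %

Both r and R carry the same current, so the power split is just the resistance split: η = R/(R+r).
η = R / (R + r) = 7.75 / (7.75 + 0.310) = 0.9615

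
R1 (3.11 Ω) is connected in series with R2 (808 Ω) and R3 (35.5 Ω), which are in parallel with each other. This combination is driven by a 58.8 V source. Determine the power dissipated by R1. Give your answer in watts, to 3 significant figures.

7.81 W

Replace R2 and R3 with their parallel equivalent so the circuit becomes R1 in series with R_p.
R_p = (808×35.5)/(808+35.5) = 34.01 Ω
R_total = 3.11 + 34.01 = 37.12 Ω
I = V / R_total = 58.8 / 37.12 = 1.584 A
R1 is in the main series path, so its power is I²R1.
P_R1 = (1.584)² × 3.11 = 7.805 W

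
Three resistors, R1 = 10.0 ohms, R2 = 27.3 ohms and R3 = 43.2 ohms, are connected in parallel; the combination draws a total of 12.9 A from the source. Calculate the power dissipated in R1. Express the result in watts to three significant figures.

The branches share the same voltage, but only the total current is given — find V from the equivalent resistance first.
1/R_eq = 1/10.0 + 1/27.3 + 1/43.2 ⇒ R_eq = 6.259 Ω
V = I_total × R_eq = 12.90 × 6.259 = 80.74 V
P_R1 = V² / R1 = (80.74)² / 10.0 = 651.8 W

652 W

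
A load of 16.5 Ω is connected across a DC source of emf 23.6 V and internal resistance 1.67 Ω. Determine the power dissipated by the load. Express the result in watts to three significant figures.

Find the circuit current first, then P = I²R for the load (series elements share I).
I = ε / (r + R) = 23.6 / (1.67 + 16.5) = 1.299 A
P_load = I² R = (1.299)² × 16.5 = 27.84 W

27.8 W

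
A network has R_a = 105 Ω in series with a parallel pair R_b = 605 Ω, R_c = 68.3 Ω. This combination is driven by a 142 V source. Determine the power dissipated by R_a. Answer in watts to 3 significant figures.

76.5 W

Reduce the parallel pair to R_p first; the network is then a simple series string.
R_p = (605×68.3)/(605+68.3) = 61.37 Ω
R_total = 105 + 61.37 = 166.4 Ω
I = V / R_total = 142 / 166.4 = 0.8535 A
R_a carries the full series current, so P = I²R.
P_R_a = (0.8535)² × 105 = 76.49 W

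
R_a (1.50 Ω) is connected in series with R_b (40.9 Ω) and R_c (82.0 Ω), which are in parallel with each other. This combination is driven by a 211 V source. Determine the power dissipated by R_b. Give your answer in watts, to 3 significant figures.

Collapse R_b‖R_c to a single equivalent, reducing the network to two series elements.
R_p = (40.9×82.0)/(40.9+82.0) = 27.29 Ω
R_total = 1.50 + 27.29 = 28.79 Ω
I = V / R_total = 211 / 28.79 = 7.329 A
Voltage across the parallel pair: V_p = I × R_p = 7.329 × 27.29 = 200.0 V
With V_p across R_b, its power is V_p²/R_b.
P_R_b = (200.0)² / 40.9 = 978.1 W

978 W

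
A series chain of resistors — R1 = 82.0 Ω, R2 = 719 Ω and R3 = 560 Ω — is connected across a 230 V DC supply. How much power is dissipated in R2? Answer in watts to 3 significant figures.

20.5 W

The current is common to all series resistors; compute it, then apply P = I²R for the target.
R_total = 82.0 + 719 + 560 = 1361 Ω
I = V / R_total = 230 / 1361 = 0.1690 A
P_R2 = I² × R2 = (0.1690)² × 719 = 20.53 W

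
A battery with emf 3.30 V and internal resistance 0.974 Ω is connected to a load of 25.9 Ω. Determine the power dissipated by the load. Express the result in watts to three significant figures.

Load and internal resistance form a series loop — compute the loop current, then the load power via I²R.
I = ε / (r + R) = 3.30 / (0.974 + 25.9) = 0.1228 A
P_load = I² R = (0.1228)² × 25.9 = 0.3905 W

0.391 W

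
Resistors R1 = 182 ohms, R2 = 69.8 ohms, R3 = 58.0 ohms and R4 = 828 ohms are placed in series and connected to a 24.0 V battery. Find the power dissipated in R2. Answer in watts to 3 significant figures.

The current is common to all series resistors; compute it, then apply P = I²R for the target.
R_total = 182 + 69.8 + 58.0 + 828 = 1138 Ω
I = V / R_total = 24.0 / 1138 = 0.02109 A
P_R2 = I² × R2 = (0.02109)² × 69.8 = 0.03106 W

0.0311 W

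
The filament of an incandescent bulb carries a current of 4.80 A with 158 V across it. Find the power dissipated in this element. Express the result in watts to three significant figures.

758 W

Both the voltage across and the current through the element are known, so P = V I applies directly.
P = 158 V × 4.800 A = 758.4 W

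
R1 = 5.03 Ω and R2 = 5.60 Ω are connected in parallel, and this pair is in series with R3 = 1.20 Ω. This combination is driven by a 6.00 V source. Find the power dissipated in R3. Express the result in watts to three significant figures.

Combine R1 and R2 into their parallel equivalent first, reducing the network to two series resistors.
R_p = (5.03×5.60)/(5.03+5.60) = 2.650 Ω
R_total = R_p + 1.20 = 2.650 + 1.20 = 3.850 Ω
I = V / R_total = 6.00 / 3.850 = 1.558 A
R3 is the series element, so its power is I²R.
P_R3 = (1.558)² × 1.20 = 2.915 W

2.91 W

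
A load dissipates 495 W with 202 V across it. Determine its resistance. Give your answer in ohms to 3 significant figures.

From P = V I = I²R = V²/R, with the two given quantities we get R = V² / P.
R = (202)² / 495 = 82.43 Ω

82.4 Ω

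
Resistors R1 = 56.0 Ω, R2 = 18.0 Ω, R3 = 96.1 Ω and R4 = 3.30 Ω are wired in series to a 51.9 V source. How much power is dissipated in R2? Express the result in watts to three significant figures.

In a series string the same current flows through every resistor — find that current, then P = I²R for the one we want.
R_total = 56.0 + 18.0 + 96.1 + 3.30 = 173.4 Ω
I = V / R_total = 51.9 / 173.4 = 0.2993 A
P_R2 = I² × R2 = (0.2993)² × 18.0 = 1.613 W

1.61 W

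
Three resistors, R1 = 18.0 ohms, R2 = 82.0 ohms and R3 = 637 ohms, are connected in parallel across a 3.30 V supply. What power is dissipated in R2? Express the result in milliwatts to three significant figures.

133 mW

Every branch has 3.30 V across it, so for R2 the power is simply V²/R.
P_R2 = V² / R2 = (3.30)² / 82.0 Ω = 0.1328 W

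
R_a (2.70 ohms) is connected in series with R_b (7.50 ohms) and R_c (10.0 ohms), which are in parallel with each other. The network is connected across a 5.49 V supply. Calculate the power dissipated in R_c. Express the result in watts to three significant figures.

1.13 W

Collapse R_b‖R_c to a single equivalent, reducing the network to two series elements.
R_p = (7.50×10.0)/(7.50+10.0) = 4.286 Ω
R_total = 2.70 + 4.286 = 6.986 Ω
I = V / R_total = 5.49 / 6.986 = 0.7859 A
Voltage across the parallel pair: V_p = I × R_p = 0.7859 × 4.286 = 3.368 V
R_c sees V_p directly, so P = V_p² / R_c.
P_R_c = (3.368)² / 10.0 = 1.134 W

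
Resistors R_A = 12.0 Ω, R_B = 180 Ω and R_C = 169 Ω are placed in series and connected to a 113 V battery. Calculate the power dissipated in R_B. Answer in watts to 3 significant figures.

17.6 W

The current is common to all series resistors; compute it, then apply P = I²R for the target.
R_total = 12.0 + 180 + 169 = 361.0 Ω
I = V / R_total = 113 / 361.0 = 0.3130 A
P_R_B = I² × R_B = (0.3130)² × 180 = 17.64 W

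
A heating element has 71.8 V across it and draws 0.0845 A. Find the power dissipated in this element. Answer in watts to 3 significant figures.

V and I are known directly — P = V I, no intermediate step needed.
P = 71.8 V × 0.08450 A = 6.067 W

6.07 W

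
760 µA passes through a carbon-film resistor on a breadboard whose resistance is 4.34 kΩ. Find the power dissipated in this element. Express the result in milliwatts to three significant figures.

2.51 mW

With I and R stated, P = I²R applies in one step.
P = (0.0007600 A)² × 4340 Ω = 0.002507 W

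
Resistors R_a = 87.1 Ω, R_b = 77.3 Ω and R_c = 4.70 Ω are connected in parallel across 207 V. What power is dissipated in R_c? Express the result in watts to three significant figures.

The supply voltage appears across each parallel branch — just use P = V²/R_c.
P_R_c = V² / R_c = (207)² / 4.70 Ω = 9117 W

9120 W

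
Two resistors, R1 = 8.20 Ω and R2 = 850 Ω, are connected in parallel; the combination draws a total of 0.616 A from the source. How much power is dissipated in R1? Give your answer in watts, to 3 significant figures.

3.05 W

Parallel branches share V, not I — compute V via R_eq, then use V²/R for the target branch.
1/R_eq = 1/8.20 + 1/850 ⇒ R_eq = 8.122 Ω
V = I_total × R_eq = 0.6160 × 8.122 = 5.003 V
P_R1 = V² / R1 = (5.003)² / 8.20 = 3.052 W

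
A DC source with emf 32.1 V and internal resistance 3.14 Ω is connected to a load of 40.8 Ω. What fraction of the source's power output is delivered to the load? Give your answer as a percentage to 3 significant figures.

η = P_load/(P_load+P_int) = I²R/(I²R+I²r) = R/(R+r) — the I² cancels for series elements.
η = R / (R + r) = 40.8 / (40.8 + 3.14) = 0.9285

92.9 %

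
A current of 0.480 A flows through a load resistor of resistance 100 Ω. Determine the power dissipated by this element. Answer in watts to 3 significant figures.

23.0 W

Current and resistance are given, so P = I²R is the direct form.
P = (0.4800 A)² × 100 Ω = 23.04 W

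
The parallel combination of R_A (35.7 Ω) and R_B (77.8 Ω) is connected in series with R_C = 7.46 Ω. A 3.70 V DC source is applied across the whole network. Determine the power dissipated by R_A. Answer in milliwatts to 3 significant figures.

225 mW

Collapse the R_A‖R_B pair into one equivalent R_p; then R_p and R_C form a series string.
R_p = (35.7×77.8)/(35.7+77.8) = 24.47 Ω
R_total = R_p + 7.46 = 24.47 + 7.46 = 31.93 Ω
I = V / R_total = 3.70 / 31.93 = 0.1159 A
Voltage across the parallel pair: V_p = I × R_p = 0.1159 × 24.47 = 2.836 V
R_A sits across V_p; its power is V_p²/R.
P_R_A = (2.836)² / 35.7 = 0.2252 W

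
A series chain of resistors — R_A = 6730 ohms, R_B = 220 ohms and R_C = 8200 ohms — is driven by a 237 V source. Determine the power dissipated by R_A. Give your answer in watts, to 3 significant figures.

Since the resistors are in series they all carry the loop current I = V/R_total; the power in any one is I²R.
R_total = 6730 + 220 + 8200 = 15150 Ω
I = V / R_total = 237 / 15150 = 0.01564 A
P_R_A = I² × R_A = (0.01564)² × 6730 = 1.647 W

1.65 W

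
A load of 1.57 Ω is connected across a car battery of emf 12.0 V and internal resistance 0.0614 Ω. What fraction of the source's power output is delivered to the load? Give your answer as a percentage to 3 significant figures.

96.2 %

The source delivers εI, of which I²R reaches the load and I²r is lost; since I is common, η = R/(R+r).
η = R / (R + r) = 1.57 / (1.57 + 0.0614) = 0.9624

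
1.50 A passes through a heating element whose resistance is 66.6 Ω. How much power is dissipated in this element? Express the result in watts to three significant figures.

150 W

Current and resistance are given, so P = I²R is the direct form.
P = (1.500 A)² × 66.6 Ω = 149.8 W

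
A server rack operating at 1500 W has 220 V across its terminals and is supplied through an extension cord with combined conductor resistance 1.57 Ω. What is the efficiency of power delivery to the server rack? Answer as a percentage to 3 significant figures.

95.4 %

I = P / V = 1500 / 220 = 6.818 A through the extension cord.
P_line = I² R_line = (6.818)² × 1.57 = 72.99 W
P_source = P_load + P_line = 1500 + 72.99 = 1573 W
η = P_load / P_source = 1500 / 1573 = 0.9536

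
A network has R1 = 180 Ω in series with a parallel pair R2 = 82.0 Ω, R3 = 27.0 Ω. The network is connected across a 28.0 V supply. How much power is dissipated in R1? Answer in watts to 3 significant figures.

3.52 W

Replace R2 and R3 with their parallel equivalent so the circuit becomes R1 in series with R_p.
R_p = (82.0×27.0)/(82.0+27.0) = 20.31 Ω
R_total = 180 + 20.31 = 200.3 Ω
I = V / R_total = 28.0 / 200.3 = 0.1398 A
R1 is in the main series path, so its power is I²R1.
P_R1 = (0.1398)² × 180 = 3.517 W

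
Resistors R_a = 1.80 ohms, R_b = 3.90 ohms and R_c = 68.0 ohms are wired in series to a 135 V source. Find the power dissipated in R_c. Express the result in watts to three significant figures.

Every series element carries the same I. Get I from the total resistance, then P = I² × R_c.
R_total = 1.80 + 3.90 + 68.0 = 73.70 Ω
I = V / R_total = 135 / 73.70 = 1.832 A
P_R_c = I² × R_c = (1.832)² × 68.0 = 228.2 W

228 W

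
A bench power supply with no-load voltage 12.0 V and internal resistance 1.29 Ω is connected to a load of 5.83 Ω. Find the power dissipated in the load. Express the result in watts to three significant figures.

With r and R in series, I = ε/(r+R); the load dissipates I²R.
I = ε / (r + R) = 12.0 / (1.29 + 5.83) = 1.685 A
P_load = I² R = (1.685)² × 5.83 = 16.56 W

16.6 W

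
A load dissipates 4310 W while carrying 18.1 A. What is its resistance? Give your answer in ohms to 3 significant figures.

From P = V I = I²R = V²/R, with the two given quantities we get R = P / I².
R = 4310 / (18.10)² = 13.16 Ω

13.2 Ω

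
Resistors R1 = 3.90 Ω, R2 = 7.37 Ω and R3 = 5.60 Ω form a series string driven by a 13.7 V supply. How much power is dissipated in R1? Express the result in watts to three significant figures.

Every series element carries the same I. Get I from the total resistance, then P = I² × R1.
R_total = 3.90 + 7.37 + 5.60 = 16.87 Ω
I = V / R_total = 13.7 / 16.87 = 0.8121 A
P_R1 = I² × R1 = (0.8121)² × 3.90 = 2.572 W

2.57 W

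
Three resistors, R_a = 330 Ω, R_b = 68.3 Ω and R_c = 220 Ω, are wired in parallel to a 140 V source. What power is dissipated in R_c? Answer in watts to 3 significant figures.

Parallel branches share the same voltage; P = V²/R gives the branch power in one step.
P_R_c = V² / R_c = (140)² / 220 Ω = 89.09 W

89.1 W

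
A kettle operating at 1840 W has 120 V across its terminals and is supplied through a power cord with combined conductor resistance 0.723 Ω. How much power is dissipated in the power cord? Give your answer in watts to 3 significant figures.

Line loss is just I²R for the cable — we know both I and R_line directly.
I = P / V = 1840 / 120 = 15.33 A through the power cord.
P_line = I² R_line = (15.33)² × 0.723 = 170.0 W

170 W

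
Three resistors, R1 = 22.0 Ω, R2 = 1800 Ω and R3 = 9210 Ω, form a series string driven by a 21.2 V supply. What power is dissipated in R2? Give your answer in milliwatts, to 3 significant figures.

Series elements share the same current, so find I first, then use P = I²R.
R_total = 22.0 + 1800 + 9210 = 11030 Ω
I = V / R_total = 21.2 / 11030 = 0.001922 A
P_R2 = I² × R2 = (0.001922)² × 1800 = 0.006647 W

6.65 mW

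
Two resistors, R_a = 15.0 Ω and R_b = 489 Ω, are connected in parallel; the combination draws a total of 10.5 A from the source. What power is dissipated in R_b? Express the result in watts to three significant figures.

Only the total current is stated, so first find the parallel equivalent to get the voltage across the combination.
1/R_eq = 1/15.0 + 1/489 ⇒ R_eq = 14.55 Ω
V = I_total × R_eq = 10.50 × 14.55 = 152.8 V
P_R_b = V² / R_b = (152.8)² / 489 = 47.75 W

47.8 W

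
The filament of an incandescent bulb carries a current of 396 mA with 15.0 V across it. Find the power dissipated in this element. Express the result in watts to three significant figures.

5.94 W

Both the voltage across and the current through the element are known, so P = V I applies directly.
P = 15.0 V × 0.3960 A = 5.940 W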